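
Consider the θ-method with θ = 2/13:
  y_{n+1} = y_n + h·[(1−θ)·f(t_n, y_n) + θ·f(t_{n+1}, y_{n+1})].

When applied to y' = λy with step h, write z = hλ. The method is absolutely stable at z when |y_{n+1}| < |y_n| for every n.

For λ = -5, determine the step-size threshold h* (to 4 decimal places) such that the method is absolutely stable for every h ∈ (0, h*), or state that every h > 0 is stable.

On y'=λy, z=hλ:
  y_{n+1} = y_n + z·[11/13·y_n + 2/13·y_{n+1}] ⇒ (1 − 2/13z)y_{n+1} = (1 + 11/13z)y_n
  so R(z) = (1 + 11/13z)/(1 − 2/13z).

Solve |R(x)|<1 on ℝ⁻.
x=-1.52: |R|=0.2319
R=−1: 1+11/13x = −1+2/13x ⇒ -9/13x=2 ⇒ x=2/(-9/13)=-2.8889
Confirm numerically:
  x=-2.521: |R|=0.81648 <1
  x=-1.652: |R|=0.31722 <1
  x=-1.457: |R|=0.19021 <1
  x=-1.213: |R|=0.02224 <1
  x=-3.305: |R|=1.19097 >1
  x=-3.140: |R|=1.11722 >1
  x=-3.060: |R|=1.08054 >1
Interval (-2.8889, 0).

(-2.8889,0); λ=-5 ⇒ h* = (26/9)/5 = 0.5778.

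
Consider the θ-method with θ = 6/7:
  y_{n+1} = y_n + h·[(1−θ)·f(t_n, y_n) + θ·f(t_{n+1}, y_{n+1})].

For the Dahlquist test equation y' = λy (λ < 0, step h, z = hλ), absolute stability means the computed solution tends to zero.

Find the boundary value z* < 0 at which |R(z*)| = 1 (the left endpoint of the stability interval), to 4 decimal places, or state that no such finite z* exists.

Set f=λy, z=hλ:
  y_{n+1} = y_n + z·[1/7·y_n + 6/7·y_{n+1}] ⇒ (1 − 6/7z)y_{n+1} = (1 + 1/7z)y_n
  Hence R(z) = (1 + 1/7z)/(1 − 6/7z).

Boundary: |R(x)|=1, x<0.
x=-1.53: |R|=0.3381
x=-2: |R|=0.2632
x=-10: |R|=0.0448
x=-100: |R|=0.1532
θ=6/7≥1/2 ⇒ |1+1/7x|<|1−6/7x| ∀x<0 ⇒ unbounded interval.

interval (−∞, 0).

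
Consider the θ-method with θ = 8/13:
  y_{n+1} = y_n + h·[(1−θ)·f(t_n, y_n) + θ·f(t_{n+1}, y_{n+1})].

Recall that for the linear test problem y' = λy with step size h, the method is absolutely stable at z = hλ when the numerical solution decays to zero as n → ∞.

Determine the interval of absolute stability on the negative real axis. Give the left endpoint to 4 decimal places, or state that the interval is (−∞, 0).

Set f=λy, z=hλ:
  y_{n+1} = y_n + z·[5/13·y_n + 8/13·y_{n+1}] ⇒ (1 − 8/13z)y_{n+1} = (1 + 5/13z)y_n
  Hence R(z) = (1 + 5/13z)/(1 − 8/13z).

Solve |R(x)|<1 on ℝ⁻.
x=-1.21: |R|=0.3064
x=-2: |R|=0.1034
x=-10: |R|=0.3978
x=-100: |R|=0.5990
θ=8/13≥1/2 ⇒ |1+5/13x|<|1−8/13x| ∀x<0 ⇒ interval (−∞,0).

unbounded; (−∞, 0).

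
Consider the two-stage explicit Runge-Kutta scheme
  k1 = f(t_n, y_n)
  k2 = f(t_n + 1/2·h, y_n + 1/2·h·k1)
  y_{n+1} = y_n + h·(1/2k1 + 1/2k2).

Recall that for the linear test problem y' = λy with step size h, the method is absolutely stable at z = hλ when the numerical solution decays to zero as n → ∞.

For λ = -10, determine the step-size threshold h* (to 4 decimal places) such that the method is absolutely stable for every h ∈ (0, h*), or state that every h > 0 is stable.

(-4.0000,0); λ=-10 ⇒ h* = (4)/10 = 0.4000.

Test eqn y'=λy, z=hλ:
  k1=λy_n ⇒ h·k1=z·y_n;  k2=λ(1+1/2z)y_n ⇒ h·k2=z(1+1/2z)y_n
  y_{n+1}/y_n = 1 + 1/2z + 1/2z(1+1/2z) = 1 + z + 1/4z²
  so R(z) = 1 + z + 1/4z².

Boundary: |R(x)|=1, x<0.
x=-0.97: |R|=0.2652
R=1: x+1/4x²=0 ⇒ x=−4=-4.0000; min R=1−1/(4·1/4)=0.0000>−1
Confirm numerically:
  x=-3.284: |R|=0.41216 <1
  x=-2.913: |R|=0.20839 <1
  x=-1.932: |R|=0.00116 <1
  x=-1.615: |R|=0.03706 <1
  x=-4.481: |R|=1.53884 >1
  x=-4.140: |R|=1.14490 >1
So |R|<1 on (-4.0000, 0).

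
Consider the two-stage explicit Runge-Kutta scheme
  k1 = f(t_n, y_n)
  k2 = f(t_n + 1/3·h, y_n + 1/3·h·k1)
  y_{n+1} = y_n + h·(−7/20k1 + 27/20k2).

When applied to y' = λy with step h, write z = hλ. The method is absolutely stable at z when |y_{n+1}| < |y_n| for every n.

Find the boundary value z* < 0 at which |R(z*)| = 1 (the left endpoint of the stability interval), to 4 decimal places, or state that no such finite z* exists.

z* = -2.2222.

With y'=λy (z=hλ):
  k1=λy_n ⇒ h·k1=z·y_n;  k2=λ(1+1/3z)y_n ⇒ h·k2=z(1+1/3z)y_n
  y_{n+1}/y_n = 1 − 7/20z + 27/20z(1+1/3z) = 1 + z + 9/20z²
  R(z) = 1 + z + 9/20z².

Solve |R(x)|<1 on ℝ⁻.
x=-0.55: |R|=0.5861
R=1: x+9/20x²=0 ⇒ x=−20/9=-2.2222; min R=1−1/(4·9/20)=0.4444>−1
Confirm numerically:
  x=-1.755: |R|=0.63101 <1
  x=-1.673: |R|=0.58652 <1
  x=-1.388: |R|=0.47894 <1
  x=-1.205: |R|=0.44841 <1
  x=-2.566: |R|=1.39696 >1
  x=-2.374: |R|=1.16214 >1
  x=-2.288: |R|=1.06772 >1
So |R|<1 on (-2.2222, 0).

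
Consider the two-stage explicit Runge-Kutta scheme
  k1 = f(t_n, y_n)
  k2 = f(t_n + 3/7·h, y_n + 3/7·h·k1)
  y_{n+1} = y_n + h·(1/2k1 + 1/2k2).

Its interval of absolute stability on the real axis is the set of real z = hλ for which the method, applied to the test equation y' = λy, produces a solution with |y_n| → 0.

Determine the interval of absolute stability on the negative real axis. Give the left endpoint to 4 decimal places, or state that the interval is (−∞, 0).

(-4.6667, 0).

Set f=λy, z=hλ:
  k1=λy_n ⇒ h·k1=z·y_n;  k2=λ(1+3/7z)y_n ⇒ h·k2=z(1+3/7z)y_n
  y_{n+1}/y_n = 1 + 1/2z + 1/2z(1+3/7z) = 1 + z + 3/14z²
  so R(z) = 1 + z + 3/14z².

Boundary: |R(x)|=1, x<0.
x=-1.23: |R|=0.0942
R=1: x+3/14x²=0 ⇒ x=−14/3=-4.6667; min R=1−1/(4·3/14)=-0.1667>−1
Confirm numerically:
  x=-4.308: |R|=0.66890 <1
  x=-3.813: |R|=0.30249 <1
  x=-2.596: |R|=0.15188 <1
  x=-5.143: |R|=1.52495 >1
  x=-5.068: |R|=1.43585 >1
Stable set (-4.6667, 0).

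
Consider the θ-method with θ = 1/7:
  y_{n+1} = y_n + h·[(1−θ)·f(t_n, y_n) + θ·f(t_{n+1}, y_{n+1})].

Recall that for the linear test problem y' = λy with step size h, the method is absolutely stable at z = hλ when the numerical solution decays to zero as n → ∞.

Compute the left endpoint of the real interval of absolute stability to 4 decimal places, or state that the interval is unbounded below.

On y'=λy, z=hλ:
  y_{n+1} = y_n + z·[6/7·y_n + 1/7·y_{n+1}] ⇒ (1 − 1/7z)y_{n+1} = (1 + 6/7z)y_n
  ⇒ R(z) = (1 + 6/7z)/(1 − 1/7z).

Boundary: |R(x)|=1, x<0.
x=-0.61: |R|=0.4389
R=−1: 1+6/7x = −1+1/7x ⇒ -5/7x=2 ⇒ x=2/(-5/7)=-2.8000
Confirm numerically:
  x=-2.674: |R|=0.93488 <1
  x=-2.362: |R|=0.76608 <1
  x=-1.928: |R|=0.51165 <1
  x=-3.328: |R|=1.25562 >1
  x=-2.944: |R|=1.07241 >1
So |R|<1 on (-2.8000, 0).

z* = -2.8000.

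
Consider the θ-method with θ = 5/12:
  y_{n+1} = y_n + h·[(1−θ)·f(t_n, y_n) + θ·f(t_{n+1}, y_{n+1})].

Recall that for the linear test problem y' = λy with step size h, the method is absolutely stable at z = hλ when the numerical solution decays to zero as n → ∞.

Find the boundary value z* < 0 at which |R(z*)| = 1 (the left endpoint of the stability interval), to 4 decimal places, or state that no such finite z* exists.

With y'=λy (z=hλ):
  y_{n+1} = y_n + z·[7/12·y_n + 5/12·y_{n+1}] ⇒ (1 − 5/12z)y_{n+1} = (1 + 7/12z)y_n
  so R(z) = (1 + 7/12z)/(1 − 5/12z).

Boundary: |R(x)|=1, x<0.
x=-0.83: |R|=0.3833
R=−1: 1+7/12x = −1+5/12x ⇒ -1/6x=2 ⇒ x=2/(-1/6)=-12.0000
Confirm numerically:
  x=-7.779: |R|=0.83413 <1
  x=-7.746: |R|=0.83229 <1
  x=-6.657: |R|=0.76403 <1
  x=-12.421: |R|=1.01136 >1
  x=-12.272: |R|=1.00742 >1
  x=-12.159: |R|=1.00437 >1
Interval (-12.0000, 0).

z* = -12.0000.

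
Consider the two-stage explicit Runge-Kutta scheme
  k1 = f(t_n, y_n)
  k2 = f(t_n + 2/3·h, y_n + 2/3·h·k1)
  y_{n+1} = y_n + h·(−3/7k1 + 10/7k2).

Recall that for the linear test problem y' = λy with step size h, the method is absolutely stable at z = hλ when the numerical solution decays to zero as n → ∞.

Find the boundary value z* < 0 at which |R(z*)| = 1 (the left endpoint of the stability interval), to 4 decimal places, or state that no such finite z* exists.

z* = -1.0500.

With y'=λy (z=hλ):
  k1=λy_n ⇒ h·k1=z·y_n;  k2=λ(1+2/3z)y_n ⇒ h·k2=z(1+2/3z)y_n
  y_{n+1}/y_n = 1 − 3/7z + 10/7z(1+2/3z) = 1 + z + 20/21z²
  Hence R(z) = 1 + z + 20/21z².

Find x<0 with |R(x)|<1.
x=-0.97: |R|=0.9261
R=1: x+20/21x²=0 ⇒ x=−21/20=-1.0500; min R=1−1/(4·20/21)=0.7375>−1
Confirm numerically:
  x=-1.019: |R|=0.96992 <1
  x=-0.856: |R|=0.84184 <1
  x=-0.630: |R|=0.74800 <1
  x=-1.305: |R|=1.31693 >1
  x=-1.304: |R|=1.31544 >1
  x=-1.137: |R|=1.09421 >1
So |R|<1 on (-1.0500, 0).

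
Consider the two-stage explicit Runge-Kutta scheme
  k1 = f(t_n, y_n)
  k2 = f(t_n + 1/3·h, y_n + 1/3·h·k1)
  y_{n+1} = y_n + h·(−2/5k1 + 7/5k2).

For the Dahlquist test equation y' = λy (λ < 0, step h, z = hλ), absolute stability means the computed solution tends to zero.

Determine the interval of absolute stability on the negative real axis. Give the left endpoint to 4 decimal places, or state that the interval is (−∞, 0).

(-2.1429, 0).

Test eqn y'=λy, z=hλ:
  k1=λy_n ⇒ h·k1=z·y_n;  k2=λ(1+1/3z)y_n ⇒ h·k2=z(1+1/3z)y_n
  y_{n+1}/y_n = 1 − 2/5z + 7/5z(1+1/3z) = 1 + z + 7/15z²
  R(z) = 1 + z + 7/15z².

Need |R(x)|<1, x<0.
x=-1.41: |R|=0.5178
R=1: x+7/15x²=0 ⇒ x=−15/7=-2.1429; min R=1−1/(4·7/15)=0.4643>−1
Confirm numerically:
  x=-2.065: |R|=0.92497 <1
  x=-1.547: |R|=0.56983 <1
  x=-1.146: |R|=0.46688 <1
  x=-0.963: |R|=0.46977 <1
  x=-2.603: |R|=1.55895 >1
  x=-2.502: |R|=1.41934 >1
  x=-2.166: |R|=1.02339 >1
Stable set (-2.1429, 0).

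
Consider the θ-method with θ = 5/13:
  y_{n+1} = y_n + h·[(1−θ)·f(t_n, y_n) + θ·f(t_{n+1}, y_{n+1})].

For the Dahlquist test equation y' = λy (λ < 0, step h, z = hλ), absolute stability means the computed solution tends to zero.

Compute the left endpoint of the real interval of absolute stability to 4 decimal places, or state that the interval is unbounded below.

z* = -8.6667.

Test eqn y'=λy, z=hλ:
  y_{n+1} = y_n + z·[8/13·y_n + 5/13·y_{n+1}] ⇒ (1 − 5/13z)y_{n+1} = (1 + 8/13z)y_n
  so R(z) = (1 + 8/13z)/(1 − 5/13z).

Solve |R(x)|<1 on ℝ⁻.
x=-1.12: |R|=0.2172
R=−1: 1+8/13x = −1+5/13x ⇒ -3/13x=2 ⇒ x=2/(-3/13)=-8.6667
Confirm numerically:
  x=-7.717: |R|=0.94477 <1
  x=-6.009: |R|=0.81478 <1
  x=-5.244: |R|=0.73819 <1
  x=-5.124: |R|=0.72481 <1
  x=-9.125: |R|=1.02345 >1
  x=-8.839: |R|=1.00904 >1
Interval (-8.6667, 0).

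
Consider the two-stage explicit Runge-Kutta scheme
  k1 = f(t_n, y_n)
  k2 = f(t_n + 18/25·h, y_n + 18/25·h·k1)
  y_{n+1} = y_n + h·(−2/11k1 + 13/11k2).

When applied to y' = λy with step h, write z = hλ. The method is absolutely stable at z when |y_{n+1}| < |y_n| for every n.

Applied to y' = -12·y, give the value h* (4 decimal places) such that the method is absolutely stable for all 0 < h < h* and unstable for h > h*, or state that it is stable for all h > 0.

Set f=λy, z=hλ:
  k1=λy_n ⇒ h·k1=z·y_n;  k2=λ(1+18/25z)y_n ⇒ h·k2=z(1+18/25z)y_n
  y_{n+1}/y_n = 1 − 2/11z + 13/11z(1+18/25z) = 1 + z + 234/275z²
  ⇒ R(z) = 1 + z + 234/275z².

Boundary: |R(x)|=1, x<0.
x=-1.17: |R|=0.9948
R=1: x+234/275x²=0 ⇒ x=−275/234=-1.1752; min R=1−1/(4·234/275)=0.7062>−1
Confirm numerically:
  x=-1.079: |R|=0.91166 <1
  x=-0.965: |R|=0.82739 <1
  x=-0.950: |R|=0.81795 <1
  x=-0.707: |R|=0.71833 <1
  x=-1.656: |R|=1.67748 >1
  x=-1.252: |R|=1.08180 >1
  x=-1.198: |R|=1.02323 >1
So |R|<1 on (-1.1752, 0).

(-1.1752,0); λ=-12 ⇒ h* = (275/234)/12 = 0.0979.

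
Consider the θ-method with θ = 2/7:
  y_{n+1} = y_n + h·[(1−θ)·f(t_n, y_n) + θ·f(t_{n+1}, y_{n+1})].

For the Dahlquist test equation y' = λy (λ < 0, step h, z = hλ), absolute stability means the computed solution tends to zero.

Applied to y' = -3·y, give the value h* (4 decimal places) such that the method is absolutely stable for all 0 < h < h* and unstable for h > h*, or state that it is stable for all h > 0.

On y'=λy, z=hλ:
  y_{n+1} = y_n + z·[5/7·y_n + 2/7·y_{n+1}] ⇒ (1 − 2/7z)y_{n+1} = (1 + 5/7z)y_n
  so R(z) = (1 + 5/7z)/(1 − 2/7z).

Boundary: |R(x)|=1, x<0.
x=-0.83: |R|=0.3291
R=−1: 1+5/7x = −1+2/7x ⇒ -3/7x=2 ⇒ x=2/(-3/7)=-4.6667
Confirm numerically:
  x=-3.355: |R|=0.71298 <1
  x=-2.944: |R|=0.59901 <1
  x=-2.765: |R|=0.54469 <1
  x=-4.745: |R|=1.01425 >1
  x=-4.738: |R|=1.01299 >1
Interval (-4.6667, 0).

(-4.6667,0); λ=-3 ⇒ h* = (14/3)/3 = 1.5556.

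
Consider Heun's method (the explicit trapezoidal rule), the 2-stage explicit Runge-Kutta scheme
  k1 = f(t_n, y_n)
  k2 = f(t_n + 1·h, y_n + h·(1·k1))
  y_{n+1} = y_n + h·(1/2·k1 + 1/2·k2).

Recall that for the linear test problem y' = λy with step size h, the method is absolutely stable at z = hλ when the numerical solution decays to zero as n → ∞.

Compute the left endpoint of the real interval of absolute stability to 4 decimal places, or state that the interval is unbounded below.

z* = -2.0000.

Test eqn y'=λy, z=hλ:
  order 2, 2-stage ⇒ R(z)=1+z+z^2/2
  (e.g. R(-1.75)=0.78125, |R|=0.78125)

Find x<0 with |R(x)|<1.
x=-1.75: |R|=0.7812
|R(-2.35)|=1.4113 |R(-1.42)|=0.5882 |R(-1.1)|=0.5050
Bisect:
  x_lo=-2.5093 |R|=1.6391  x_hi=-0.3949 |R|=0.6831
  mid=-1.45211 |R|=0.60220 →hi
  mid=-1.98073 |R|=0.98091 →hi
  mid=-2.24503 |R|=1.27506 →lo
  mid=-2.11288 |R|=1.11925 →lo
  mid=-2.04680 |R|=1.04790 →lo
  mid=-2.01377 |R|=1.01386 →lo
  mid=-1.99725 |R|=0.99725 →hi
  ...
  [-2.00009,-1.99996] ⇒ x*=-2.0000
Interval (-2.0000, 0).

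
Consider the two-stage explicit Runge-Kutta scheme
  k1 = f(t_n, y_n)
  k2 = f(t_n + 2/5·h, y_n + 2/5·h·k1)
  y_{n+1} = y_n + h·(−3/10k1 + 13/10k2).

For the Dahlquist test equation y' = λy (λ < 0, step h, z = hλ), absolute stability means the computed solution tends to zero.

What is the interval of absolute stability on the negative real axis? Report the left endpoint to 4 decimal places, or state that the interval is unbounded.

(-1.9231, 0).

With y'=λy (z=hλ):
  k1=λy_n ⇒ h·k1=z·y_n;  k2=λ(1+2/5z)y_n ⇒ h·k2=z(1+2/5z)y_n
  y_{n+1}/y_n = 1 − 3/10z + 13/10z(1+2/5z) = 1 + z + 13/25z²
  so R(z) = 1 + z + 13/25z².

Solve |R(x)|<1 on ℝ⁻.
x=-0.42: |R|=0.6717
R=1: x+13/25x²=0 ⇒ x=−25/13=-1.9231; min R=1−1/(4·13/25)=0.5192>−1
Confirm numerically:
  x=-1.568: |R|=0.71048 <1
  x=-1.489: |R|=0.66390 <1
  x=-1.376: |R|=0.60856 <1
  x=-1.101: |R|=0.52934 <1
  x=-2.496: |R|=1.74361 >1
  x=-2.317: |R|=1.47461 >1
  x=-2.257: |R|=1.39191 >1
Interval (-1.9231, 0).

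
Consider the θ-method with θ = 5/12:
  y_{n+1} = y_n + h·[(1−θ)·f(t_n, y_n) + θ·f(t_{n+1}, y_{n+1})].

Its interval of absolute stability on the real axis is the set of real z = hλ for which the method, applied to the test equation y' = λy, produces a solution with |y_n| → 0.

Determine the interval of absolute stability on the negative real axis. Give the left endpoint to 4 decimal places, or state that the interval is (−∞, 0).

(-12.0000, 0).

On y'=λy, z=hλ:
  y_{n+1} = y_n + z·[7/12·y_n + 5/12·y_{n+1}] ⇒ (1 − 5/12z)y_{n+1} = (1 + 7/12z)y_n
  R(z) = (1 + 7/12z)/(1 − 5/12z).

Need |R(x)|<1, x<0.
x=-1.16: |R|=0.2180
R=−1: 1+7/12x = −1+5/12x ⇒ -1/6x=2 ⇒ x=2/(-1/6)=-12.0000
Confirm numerically:
  x=-11.937: |R|=0.99824 <1
  x=-7.924: |R|=0.84208 <1
  x=-7.860: |R|=0.83860 <1
  x=-6.583: |R|=0.75879 <1
  x=-12.585: |R|=1.01562 >1
  x=-12.446: |R|=1.01202 >1
  x=-12.208: |R|=1.00570 >1
So |R|<1 on (-12.0000, 0).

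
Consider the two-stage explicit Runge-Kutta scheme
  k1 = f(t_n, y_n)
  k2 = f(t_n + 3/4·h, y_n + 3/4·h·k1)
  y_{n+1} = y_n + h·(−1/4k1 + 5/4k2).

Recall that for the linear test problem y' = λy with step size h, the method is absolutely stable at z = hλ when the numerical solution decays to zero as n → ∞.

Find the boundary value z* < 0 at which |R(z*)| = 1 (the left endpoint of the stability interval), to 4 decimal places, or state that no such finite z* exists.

Test eqn y'=λy, z=hλ:
  k1=λy_n ⇒ h·k1=z·y_n;  k2=λ(1+3/4z)y_n ⇒ h·k2=z(1+3/4z)y_n
  y_{n+1}/y_n = 1 − 1/4z + 5/4z(1+3/4z) = 1 + z + 15/16z²
  so R(z) = 1 + z + 15/16z².

Find x<0 with |R(x)|<1.
x=-1.34: |R|=1.3434
R=1: x+15/16x²=0 ⇒ x=−16/15=-1.0667; min R=1−1/(4·15/16)=0.7333>−1
Confirm numerically:
  x=-0.843: |R|=0.82323 <1
  x=-0.829: |R|=0.81529 <1
  x=-0.454: |R|=0.73923 <1
  x=-0.434: |R|=0.74258 <1
  x=-1.497: |R|=1.60395 >1
  x=-1.299: |R|=1.28294 >1
  x=-1.222: |R|=1.17795 >1
So |R|<1 on (-1.0667, 0).

left endpoint -1.0667.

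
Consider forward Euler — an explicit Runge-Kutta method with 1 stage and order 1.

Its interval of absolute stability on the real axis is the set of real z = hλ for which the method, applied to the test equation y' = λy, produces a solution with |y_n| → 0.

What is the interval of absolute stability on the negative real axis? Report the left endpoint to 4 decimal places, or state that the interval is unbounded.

With y'=λy (z=hλ):
  order 1, 1-stage ⇒ R(z)=1+z
  (e.g. R(-1.4)=-0.40000, |R|=0.40000)

Find x<0 with |R(x)|<1.
x=-1.4: |R|=0.4000
|R(-1.83)|=0.8300 |R(-0.8)|=0.2000 |R(-0.61)|=0.3900
Bisect:
  x_lo=-2.3278 |R|=1.3278  x_hi=-0.2176 |R|=0.7824
  mid=-1.27270 |R|=0.27270 →hi
  mid=-1.80026 |R|=0.80026 →hi
  mid=-2.06404 |R|=1.06404 →lo
  mid=-1.93215 |R|=0.93215 →hi
  mid=-1.99810 |R|=0.99810 →hi
  mid=-2.03107 |R|=1.03107 →lo
  mid=-2.01459 |R|=1.01459 →lo
  ...
  [-2.00003,-1.99990] ⇒ x*=-2.0000
Stable set (-2.0000, 0).

z∈(-2.0000,0).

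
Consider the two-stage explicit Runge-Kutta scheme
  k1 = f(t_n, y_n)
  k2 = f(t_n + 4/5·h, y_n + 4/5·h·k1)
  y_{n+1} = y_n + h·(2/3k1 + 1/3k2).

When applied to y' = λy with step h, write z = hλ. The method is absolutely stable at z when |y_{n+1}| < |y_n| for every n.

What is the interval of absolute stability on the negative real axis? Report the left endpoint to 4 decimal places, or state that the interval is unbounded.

Test eqn y'=λy, z=hλ:
  k1=λy_n ⇒ h·k1=z·y_n;  k2=λ(1+4/5z)y_n ⇒ h·k2=z(1+4/5z)y_n
  y_{n+1}/y_n = 1 + 2/3z + 1/3z(1+4/5z) = 1 + z + 4/15z²
  Hence R(z) = 1 + z + 4/15z².

Find x<0 with |R(x)|<1.
x=-1.57: |R|=0.0873
R=1: x+4/15x²=0 ⇒ x=−15/4=-3.7500; min R=1−1/(4·4/15)=0.0625>−1
Confirm numerically:
  x=-2.693: |R|=0.24093 <1
  x=-2.645: |R|=0.22061 <1
  x=-1.865: |R|=0.06253 <1
  x=-1.783: |R|=0.06476 <1
  x=-4.316: |R|=1.65143 >1
  x=-4.268: |R|=1.58955 >1
Interval (-3.7500, 0).

(-3.7500, 0).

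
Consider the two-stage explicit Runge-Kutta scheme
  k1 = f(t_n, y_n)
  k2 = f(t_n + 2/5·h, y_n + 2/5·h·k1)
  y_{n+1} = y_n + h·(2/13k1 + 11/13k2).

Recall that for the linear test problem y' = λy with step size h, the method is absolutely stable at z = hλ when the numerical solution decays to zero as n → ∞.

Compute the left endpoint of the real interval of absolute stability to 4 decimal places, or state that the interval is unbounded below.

z* = -2.9545.

With y'=λy (z=hλ):
  k1=λy_n ⇒ h·k1=z·y_n;  k2=λ(1+2/5z)y_n ⇒ h·k2=z(1+2/5z)y_n
  y_{n+1}/y_n = 1 + 2/13z + 11/13z(1+2/5z) = 1 + z + 22/65z²
  ⇒ R(z) = 1 + z + 22/65z².

Need |R(x)|<1, x<0.
x=-0.99: |R|=0.3417
R=1: x+22/65x²=0 ⇒ x=−65/22=-2.9545; min R=1−1/(4·22/65)=0.2614>−1
Confirm numerically:
  x=-2.848: |R|=0.89730 <1
  x=-2.687: |R|=0.75668 <1
  x=-2.141: |R|=0.41047 <1
  x=-1.522: |R|=0.26204 <1
  x=-3.441: |R|=1.56655 >1
  x=-3.324: |R|=1.41565 >1
  x=-3.107: |R|=1.16032 >1
Interval (-2.9545, 0).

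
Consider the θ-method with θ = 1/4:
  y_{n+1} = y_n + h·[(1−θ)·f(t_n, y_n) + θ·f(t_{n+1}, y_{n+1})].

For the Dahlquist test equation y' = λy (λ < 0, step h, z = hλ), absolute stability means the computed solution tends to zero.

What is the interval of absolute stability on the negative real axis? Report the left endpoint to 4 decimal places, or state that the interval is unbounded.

(-4.0000, 0).

On y'=λy, z=hλ:
  y_{n+1} = y_n + z·[3/4·y_n + 1/4·y_{n+1}] ⇒ (1 − 1/4z)y_{n+1} = (1 + 3/4z)y_n
  Hence R(z) = (1 + 3/4z)/(1 − 1/4z).

Solve |R(x)|<1 on ℝ⁻.
x=-0.51: |R|=0.5477
R=−1: 1+3/4x = −1+1/4x ⇒ -1/2x=2 ⇒ x=2/(-1/2)=-4.0000
Confirm numerically:
  x=-3.928: |R|=0.98184 <1
  x=-2.425: |R|=0.50973 <1
  x=-2.281: |R|=0.45263 <1
  x=-2.103: |R|=0.37834 <1
  x=-4.372: |R|=1.08887 >1
  x=-4.198: |R|=1.04830 >1
Interval (-4.0000, 0).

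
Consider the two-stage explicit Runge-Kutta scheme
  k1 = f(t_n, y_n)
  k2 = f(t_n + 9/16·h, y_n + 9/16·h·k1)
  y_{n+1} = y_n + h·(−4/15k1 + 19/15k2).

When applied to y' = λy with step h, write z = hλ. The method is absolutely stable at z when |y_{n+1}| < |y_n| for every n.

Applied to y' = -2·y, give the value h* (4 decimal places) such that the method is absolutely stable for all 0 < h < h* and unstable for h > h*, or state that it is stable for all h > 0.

With y'=λy (z=hλ):
  k1=λy_n ⇒ h·k1=z·y_n;  k2=λ(1+9/16z)y_n ⇒ h·k2=z(1+9/16z)y_n
  y_{n+1}/y_n = 1 − 4/15z + 19/15z(1+9/16z) = 1 + z + 57/80z²
  ⇒ R(z) = 1 + z + 57/80z².

Need |R(x)|<1, x<0.
x=-0.55: |R|=0.6655
R=1: x+57/80x²=0 ⇒ x=−80/57=-1.4035; min R=1−1/(4·57/80)=0.6491>−1
Confirm numerically:
  x=-1.321: |R|=0.92234 <1
  x=-0.857: |R|=0.66629 <1
  x=-0.589: |R|=0.65818 <1
  x=-0.586: |R|=0.65867 <1
  x=-1.728: |R|=1.39951 >1
  x=-1.724: |R|=1.39368 >1
  x=-1.466: |R|=1.06527 >1
Stable set (-1.4035, 0).

(-1.4035,0); λ=-2 ⇒ h* = (80/57)/2 = 0.7018.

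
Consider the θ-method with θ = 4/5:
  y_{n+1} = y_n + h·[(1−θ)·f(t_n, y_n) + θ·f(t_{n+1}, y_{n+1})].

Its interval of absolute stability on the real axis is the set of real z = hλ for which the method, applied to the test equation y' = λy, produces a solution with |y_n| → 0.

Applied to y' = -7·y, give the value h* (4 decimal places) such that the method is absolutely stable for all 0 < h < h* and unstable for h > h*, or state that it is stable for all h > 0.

(−∞, 0) — no finite endpoint. Any h>0 works for λ=-7.

Set f=λy, z=hλ:
  y_{n+1} = y_n + z·[1/5·y_n + 4/5·y_{n+1}] ⇒ (1 − 4/5z)y_{n+1} = (1 + 1/5z)y_n
  so R(z) = (1 + 1/5z)/(1 − 4/5z).

Boundary: |R(x)|=1, x<0.
x=-1.41: |R|=0.3374
x=-2: |R|=0.2308
x=-10: |R|=0.1111
x=-100: |R|=0.2346
θ=4/5≥1/2 ⇒ |1+1/5x|<|1−4/5x| ∀x<0 ⇒ stable on all of ℝ⁻.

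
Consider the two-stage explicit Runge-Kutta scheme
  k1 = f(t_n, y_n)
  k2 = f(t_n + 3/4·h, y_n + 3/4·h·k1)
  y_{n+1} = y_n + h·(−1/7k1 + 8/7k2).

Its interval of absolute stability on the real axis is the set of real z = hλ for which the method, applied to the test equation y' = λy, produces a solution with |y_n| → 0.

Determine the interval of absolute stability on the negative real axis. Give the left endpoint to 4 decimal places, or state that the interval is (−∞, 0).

(-1.1667, 0).

On y'=λy, z=hλ:
  k1=λy_n ⇒ h·k1=z·y_n;  k2=λ(1+3/4z)y_n ⇒ h·k2=z(1+3/4z)y_n
  y_{n+1}/y_n = 1 − 1/7z + 8/7z(1+3/4z) = 1 + z + 6/7z²
  ⇒ R(z) = 1 + z + 6/7z².

Boundary: |R(x)|=1, x<0.
x=-0.62: |R|=0.7095
R=1: x+6/7x²=0 ⇒ x=−7/6=-1.1667; min R=1−1/(4·6/7)=0.7083>−1
Confirm numerically:
  x=-1.137: |R|=0.97109 <1
  x=-1.057: |R|=0.90064 <1
  x=-0.857: |R|=0.77253 <1
  x=-0.609: |R|=0.70890 <1
  x=-1.753: |R|=1.88101 >1
  x=-1.735: |R|=1.84519 >1
  x=-1.585: |R|=1.56834 >1
So |R|<1 on (-1.1667, 0).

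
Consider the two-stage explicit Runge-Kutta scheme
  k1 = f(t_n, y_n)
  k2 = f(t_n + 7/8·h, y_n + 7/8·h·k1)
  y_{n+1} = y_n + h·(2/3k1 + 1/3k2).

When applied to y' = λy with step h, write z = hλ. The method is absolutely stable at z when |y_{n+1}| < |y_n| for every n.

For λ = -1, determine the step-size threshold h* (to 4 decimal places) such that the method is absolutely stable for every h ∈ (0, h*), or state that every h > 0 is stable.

Set f=λy, z=hλ:
  k1=λy_n ⇒ h·k1=z·y_n;  k2=λ(1+7/8z)y_n ⇒ h·k2=z(1+7/8z)y_n
  y_{n+1}/y_n = 1 + 2/3z + 1/3z(1+7/8z) = 1 + z + 7/24z²
  Hence R(z) = 1 + z + 7/24z².

Need |R(x)|<1, x<0.
x=-1.67: |R|=0.1434
R=1: x+7/24x²=0 ⇒ x=−24/7=-3.4286; min R=1−1/(4·7/24)=0.1429>−1
Confirm numerically:
  x=-3.028: |R|=0.64623 <1
  x=-2.734: |R|=0.44614 <1
  x=-2.288: |R|=0.23886 <1
  x=-1.381: |R|=0.17526 <1
  x=-3.724: |R|=1.32088 >1
  x=-3.505: |R|=1.07813 >1
So |R|<1 on (-3.4286, 0).

(-3.4286,0); λ=-1 ⇒ h* = (24/7)/1 = 3.4286.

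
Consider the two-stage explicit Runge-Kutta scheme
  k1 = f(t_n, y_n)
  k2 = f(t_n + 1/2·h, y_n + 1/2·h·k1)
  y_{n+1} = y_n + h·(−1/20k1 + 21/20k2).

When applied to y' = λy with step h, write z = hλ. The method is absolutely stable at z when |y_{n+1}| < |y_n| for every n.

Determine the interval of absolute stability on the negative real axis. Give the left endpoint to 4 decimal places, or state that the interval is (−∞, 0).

(-1.9048, 0).

On y'=λy, z=hλ:
  k1=λy_n ⇒ h·k1=z·y_n;  k2=λ(1+1/2z)y_n ⇒ h·k2=z(1+1/2z)y_n
  y_{n+1}/y_n = 1 − 1/20z + 21/20z(1+1/2z) = 1 + z + 21/40z²
  so R(z) = 1 + z + 21/40z².

Find x<0 with |R(x)|<1.
x=-1.46: |R|=0.6591
R=1: x+21/40x²=0 ⇒ x=−40/21=-1.9048; min R=1−1/(4·21/40)=0.5238>−1
Confirm numerically:
  x=-1.399: |R|=0.62853 <1
  x=-1.330: |R|=0.59867 <1
  x=-0.918: |R|=0.52443 <1
  x=-0.872: |R|=0.52720 <1
  x=-2.427: |R|=1.66542 >1
  x=-2.369: |R|=1.57738 >1
Stable set (-1.9048, 0).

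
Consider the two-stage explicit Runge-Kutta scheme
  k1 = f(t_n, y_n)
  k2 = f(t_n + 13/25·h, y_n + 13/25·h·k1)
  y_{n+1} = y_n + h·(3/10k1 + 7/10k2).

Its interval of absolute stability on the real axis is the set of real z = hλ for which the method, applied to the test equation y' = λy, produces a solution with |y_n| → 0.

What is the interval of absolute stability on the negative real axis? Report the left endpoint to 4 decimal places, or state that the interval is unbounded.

(-2.7473, 0).

With y'=λy (z=hλ):
  k1=λy_n ⇒ h·k1=z·y_n;  k2=λ(1+13/25z)y_n ⇒ h·k2=z(1+13/25z)y_n
  y_{n+1}/y_n = 1 + 3/10z + 7/10z(1+13/25z) = 1 + z + 91/250z²
  R(z) = 1 + z + 91/250z².

Boundary: |R(x)|=1, x<0.
x=-0.96: |R|=0.3755
R=1: x+91/250x²=0 ⇒ x=−250/91=-2.7473; min R=1−1/(4·91/250)=0.3132>−1
Confirm numerically:
  x=-2.683: |R|=0.93725 <1
  x=-2.050: |R|=0.47971 <1
  x=-1.945: |R|=0.43202 <1
  x=-3.244: |R|=1.58657 >1
  x=-3.204: |R|=1.53268 >1
  x=-2.989: |R|=1.26302 >1
Stable set (-2.7473, 0).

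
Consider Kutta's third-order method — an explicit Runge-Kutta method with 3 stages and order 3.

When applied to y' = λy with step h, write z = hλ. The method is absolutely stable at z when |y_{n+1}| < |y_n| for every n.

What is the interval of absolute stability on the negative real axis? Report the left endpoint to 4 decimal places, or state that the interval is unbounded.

z∈(-2.5127,0).

Set f=λy, z=hλ:
  order 3, 3-stage ⇒ R(z)=1+z+z^2/2+z^3/6
  (e.g. R(-1.44)=0.09914, |R|=0.09914)

Solve |R(x)|<1 on ℝ⁻.
x=-1.44: |R|=0.0991
|R(-2.25)|=0.6172 |R(-1.23)|=0.2163 |R(-0.57)|=0.5616
Bisect:
  x_lo=-3.3263 |R|=2.9281  x_hi=-0.1691 |R|=0.8444
  mid=-1.74770 |R|=0.11019 →hi
  mid=-2.53702 |R|=1.04035 →lo
  mid=-2.14236 |R|=0.48631 →hi
  mid=-2.33969 |R|=0.73725 →hi
  mid=-2.43835 |R|=0.88180 →hi
  mid=-2.48768 |R|=0.95927 →hi
  mid=-2.51235 |R|=0.99935 →hi
  ...
  [-2.51293,-2.51273] ⇒ x*=-2.5127
Interval (-2.5127, 0).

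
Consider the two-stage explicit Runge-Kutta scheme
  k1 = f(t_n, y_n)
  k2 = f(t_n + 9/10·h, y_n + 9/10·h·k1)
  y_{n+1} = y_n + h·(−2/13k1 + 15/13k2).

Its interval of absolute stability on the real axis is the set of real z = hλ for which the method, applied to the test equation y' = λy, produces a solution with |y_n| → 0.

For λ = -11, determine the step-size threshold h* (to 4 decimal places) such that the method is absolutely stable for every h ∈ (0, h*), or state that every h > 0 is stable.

(-0.9630,0); λ=-11 ⇒ h* = (26/27)/11 = 0.0875.

Set f=λy, z=hλ:
  k1=λy_n ⇒ h·k1=z·y_n;  k2=λ(1+9/10z)y_n ⇒ h·k2=z(1+9/10z)y_n
  y_{n+1}/y_n = 1 − 2/13z + 15/13z(1+9/10z) = 1 + z + 27/26z²
  Hence R(z) = 1 + z + 27/26z².

Boundary: |R(x)|=1, x<0.
x=-1.27: |R|=1.4049
R=1: x+27/26x²=0 ⇒ x=−26/27=-0.9630; min R=1−1/(4·27/26)=0.7593>−1
Confirm numerically:
  x=-0.919: |R|=0.95804 <1
  x=-0.813: |R|=0.87339 <1
  x=-0.755: |R|=0.83695 <1
  x=-0.494: |R|=0.75942 <1
  x=-1.434: |R|=1.70145 >1
  x=-1.289: |R|=1.43643 >1
  x=-1.075: |R|=1.12507 >1
So |R|<1 on (-0.9630, 0).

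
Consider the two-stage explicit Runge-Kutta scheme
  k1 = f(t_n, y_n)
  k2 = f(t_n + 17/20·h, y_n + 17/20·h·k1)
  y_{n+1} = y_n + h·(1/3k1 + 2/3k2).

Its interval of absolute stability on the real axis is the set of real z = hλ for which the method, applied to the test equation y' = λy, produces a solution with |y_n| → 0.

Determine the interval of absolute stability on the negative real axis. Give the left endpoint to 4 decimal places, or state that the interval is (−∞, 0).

(-1.7647, 0).

On y'=λy, z=hλ:
  k1=λy_n ⇒ h·k1=z·y_n;  k2=λ(1+17/20z)y_n ⇒ h·k2=z(1+17/20z)y_n
  y_{n+1}/y_n = 1 + 1/3z + 2/3z(1+17/20z) = 1 + z + 17/30z²
  Hence R(z) = 1 + z + 17/30z².

Boundary: |R(x)|=1, x<0.
x=-0.33: |R|=0.7317
R=1: x+17/30x²=0 ⇒ x=−30/17=-1.7647; min R=1−1/(4·17/30)=0.5588>−1
Confirm numerically:
  x=-1.737: |R|=0.97273 <1
  x=-0.893: |R|=0.55889 <1
  x=-0.753: |R|=0.56831 <1
  x=-2.356: |R|=1.78942 >1
  x=-2.138: |R|=1.45226 >1
  x=-2.058: |R|=1.34204 >1
So |R|<1 on (-1.7647, 0).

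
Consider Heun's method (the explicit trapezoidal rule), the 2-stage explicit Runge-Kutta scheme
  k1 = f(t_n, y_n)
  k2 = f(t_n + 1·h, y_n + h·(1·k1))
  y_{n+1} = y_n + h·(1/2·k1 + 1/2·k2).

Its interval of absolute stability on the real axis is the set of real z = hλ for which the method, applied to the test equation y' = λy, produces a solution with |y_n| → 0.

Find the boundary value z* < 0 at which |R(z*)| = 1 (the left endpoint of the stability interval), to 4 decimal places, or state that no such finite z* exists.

left endpoint -2.0000.

On y'=λy, z=hλ:
  order 2, 2-stage ⇒ R(z)=1+z+z^2/2
  (e.g. R(-0.36)=0.70480, |R|=0.70480)

Need |R(x)|<1, x<0.
x=-0.36: |R|=0.7048
|R(-2.27)|=1.3064 |R(-0.89)|=0.5061 |R(-0.6)|=0.5800
Bisect:
  x_lo=-2.3167 |R|=1.3668  x_hi=-0.1407 |R|=0.8692
  mid=-1.22870 |R|=0.52615 →hi
  mid=-1.77270 |R|=0.79853 →hi
  mid=-2.04469 |R|=1.04569 →lo
  mid=-1.90869 |R|=0.91286 →hi
  mid=-1.97669 |R|=0.97697 →hi
  mid=-2.01069 |R|=1.01075 →lo
  mid=-1.99369 |R|=0.99371 →hi
  mid=-2.00219 |R|=1.00220 →lo
  ...
  [-2.00007,-1.99994] ⇒ x*=-2.0000
Stable set (-2.0000, 0).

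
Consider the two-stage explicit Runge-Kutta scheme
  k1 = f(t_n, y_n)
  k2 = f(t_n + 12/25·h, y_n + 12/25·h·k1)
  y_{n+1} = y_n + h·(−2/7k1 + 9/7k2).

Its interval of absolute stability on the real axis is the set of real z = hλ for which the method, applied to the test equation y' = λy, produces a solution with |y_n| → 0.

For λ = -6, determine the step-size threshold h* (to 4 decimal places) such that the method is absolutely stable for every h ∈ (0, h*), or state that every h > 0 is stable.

Set f=λy, z=hλ:
  k1=λy_n ⇒ h·k1=z·y_n;  k2=λ(1+12/25z)y_n ⇒ h·k2=z(1+12/25z)y_n
  y_{n+1}/y_n = 1 − 2/7z + 9/7z(1+12/25z) = 1 + z + 108/175z²
  Hence R(z) = 1 + z + 108/175z².

Solve |R(x)|<1 on ℝ⁻.
x=-0.97: |R|=0.6107
R=1: x+108/175x²=0 ⇒ x=−175/108=-1.6204; min R=1−1/(4·108/175)=0.5949>−1
Confirm numerically:
  x=-1.548: |R|=0.93086 <1
  x=-0.967: |R|=0.61008 <1
  x=-0.938: |R|=0.60499 <1
  x=-0.801: |R|=0.59496 <1
  x=-2.205: |R|=1.79556 >1
  x=-2.087: |R|=1.60101 >1
Stable set (-1.6204, 0).

(-1.6204,0); λ=-6 ⇒ h* = (175/108)/6 = 0.2701.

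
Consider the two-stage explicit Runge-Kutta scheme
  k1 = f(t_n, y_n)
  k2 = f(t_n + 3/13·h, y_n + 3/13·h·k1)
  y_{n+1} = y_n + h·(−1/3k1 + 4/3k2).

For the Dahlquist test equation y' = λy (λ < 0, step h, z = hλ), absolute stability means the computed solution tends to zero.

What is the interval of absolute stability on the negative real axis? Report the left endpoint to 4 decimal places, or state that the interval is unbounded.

Test eqn y'=λy, z=hλ:
  k1=λy_n ⇒ h·k1=z·y_n;  k2=λ(1+3/13z)y_n ⇒ h·k2=z(1+3/13z)y_n
  y_{n+1}/y_n = 1 − 1/3z + 4/3z(1+3/13z) = 1 + z + 4/13z²
  R(z) = 1 + z + 4/13z².

Solve |R(x)|<1 on ℝ⁻.
x=-1.63: |R|=0.1875
R=1: x+4/13x²=0 ⇒ x=−13/4=-3.2500; min R=1−1/(4·4/13)=0.1875>−1
Confirm numerically:
  x=-2.805: |R|=0.61593 <1
  x=-2.172: |R|=0.27956 <1
  x=-1.554: |R|=0.18905 <1
  x=-3.734: |R|=1.55608 >1
  x=-3.460: |R|=1.22357 >1
  x=-3.308: |R|=1.05904 >1
So |R|<1 on (-3.2500, 0).

z∈(-3.2500,0).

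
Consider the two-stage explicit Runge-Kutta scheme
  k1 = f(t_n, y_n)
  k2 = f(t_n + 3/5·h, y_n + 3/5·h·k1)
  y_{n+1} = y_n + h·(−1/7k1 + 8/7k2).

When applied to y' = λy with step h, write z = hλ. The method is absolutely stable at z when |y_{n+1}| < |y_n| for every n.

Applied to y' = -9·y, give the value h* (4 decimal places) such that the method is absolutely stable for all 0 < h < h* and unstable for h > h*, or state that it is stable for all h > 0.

(-1.4583,0); λ=-9 ⇒ h* = (35/24)/9 = 0.1620.

With y'=λy (z=hλ):
  k1=λy_n ⇒ h·k1=z·y_n;  k2=λ(1+3/5z)y_n ⇒ h·k2=z(1+3/5z)y_n
  y_{n+1}/y_n = 1 − 1/7z + 8/7z(1+3/5z) = 1 + z + 24/35z²
  so R(z) = 1 + z + 24/35z².

Need |R(x)|<1, x<0.
x=-1.58: |R|=1.1318
R=1: x+24/35x²=0 ⇒ x=−35/24=-1.4583; min R=1−1/(4·24/35)=0.6354>−1
Confirm numerically:
  x=-1.260: |R|=0.82864 <1
  x=-1.136: |R|=0.74891 <1
  x=-1.088: |R|=0.72371 <1
  x=-0.935: |R|=0.66447 <1
  x=-1.870: |R|=1.52787 >1
  x=-1.784: |R|=1.39839 >1
  x=-1.678: |R|=1.25275 >1
Stable set (-1.4583, 0).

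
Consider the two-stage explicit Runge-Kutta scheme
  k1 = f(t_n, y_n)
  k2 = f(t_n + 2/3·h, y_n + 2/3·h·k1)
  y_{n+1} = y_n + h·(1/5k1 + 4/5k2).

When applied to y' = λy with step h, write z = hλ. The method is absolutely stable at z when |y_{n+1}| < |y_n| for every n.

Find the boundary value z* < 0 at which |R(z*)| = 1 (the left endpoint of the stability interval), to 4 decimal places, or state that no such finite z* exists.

On y'=λy, z=hλ:
  k1=λy_n ⇒ h·k1=z·y_n;  k2=λ(1+2/3z)y_n ⇒ h·k2=z(1+2/3z)y_n
  y_{n+1}/y_n = 1 + 1/5z + 4/5z(1+2/3z) = 1 + z + 8/15z²
  Hence R(z) = 1 + z + 8/15z².

Solve |R(x)|<1 on ℝ⁻.
x=-1.5: |R|=0.7000
R=1: x+8/15x²=0 ⇒ x=−15/8=-1.8750; min R=1−1/(4·8/15)=0.5312>−1
Confirm numerically:
  x=-1.378: |R|=0.63474 <1
  x=-0.983: |R|=0.53235 <1
  x=-0.911: |R|=0.53162 <1
  x=-0.756: |R|=0.54882 <1
  x=-2.296: |R|=1.51553 >1
  x=-2.212: |R|=1.39757 >1
  x=-2.017: |R|=1.15275 >1
So |R|<1 on (-1.8750, 0).

left endpoint -1.8750.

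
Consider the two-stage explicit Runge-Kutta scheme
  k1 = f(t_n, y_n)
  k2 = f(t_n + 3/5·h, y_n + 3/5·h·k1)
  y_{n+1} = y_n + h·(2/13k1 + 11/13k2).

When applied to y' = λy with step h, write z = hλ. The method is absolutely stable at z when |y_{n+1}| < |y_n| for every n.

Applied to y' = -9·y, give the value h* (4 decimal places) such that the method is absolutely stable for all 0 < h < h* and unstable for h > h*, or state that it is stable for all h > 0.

With y'=λy (z=hλ):
  k1=λy_n ⇒ h·k1=z·y_n;  k2=λ(1+3/5z)y_n ⇒ h·k2=z(1+3/5z)y_n
  y_{n+1}/y_n = 1 + 2/13z + 11/13z(1+3/5z) = 1 + z + 33/65z²
  so R(z) = 1 + z + 33/65z².

Need |R(x)|<1, x<0.
x=-0.68: |R|=0.5548
R=1: x+33/65x²=0 ⇒ x=−65/33=-1.9697; min R=1−1/(4·33/65)=0.5076>−1
Confirm numerically:
  x=-1.630: |R|=0.71889 <1
  x=-1.493: |R|=0.63867 <1
  x=-0.972: |R|=0.50766 <1
  x=-2.563: |R|=1.77202 >1
  x=-2.143: |R|=1.18855 >1
  x=-2.122: |R|=1.16408 >1
So |R|<1 on (-1.9697, 0).

(-1.9697,0); λ=-9 ⇒ h* = (65/33)/9 = 0.2189.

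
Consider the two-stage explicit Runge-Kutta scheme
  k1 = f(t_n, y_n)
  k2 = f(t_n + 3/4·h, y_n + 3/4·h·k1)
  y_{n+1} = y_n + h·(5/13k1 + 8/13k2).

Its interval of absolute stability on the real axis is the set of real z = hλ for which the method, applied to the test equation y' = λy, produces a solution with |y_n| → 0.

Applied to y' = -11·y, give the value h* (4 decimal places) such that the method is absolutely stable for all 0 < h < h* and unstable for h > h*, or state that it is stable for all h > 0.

(-2.1667,0); λ=-11 ⇒ h* = (13/6)/11 = 0.1970.

Test eqn y'=λy, z=hλ:
  k1=λy_n ⇒ h·k1=z·y_n;  k2=λ(1+3/4z)y_n ⇒ h·k2=z(1+3/4z)y_n
  y_{n+1}/y_n = 1 + 5/13z + 8/13z(1+3/4z) = 1 + z + 6/13z²
  R(z) = 1 + z + 6/13z².

Solve |R(x)|<1 on ℝ⁻.
x=-1.24: |R|=0.4697
R=1: x+6/13x²=0 ⇒ x=−13/6=-2.1667; min R=1−1/(4·6/13)=0.4583>−1
Confirm numerically:
  x=-2.042: |R|=0.88251 <1
  x=-1.806: |R|=0.69937 <1
  x=-1.691: |R|=0.62876 <1
  x=-1.457: |R|=0.52278 <1
  x=-2.612: |R|=1.53687 >1
  x=-2.532: |R|=1.42693 >1
Interval (-2.1667, 0).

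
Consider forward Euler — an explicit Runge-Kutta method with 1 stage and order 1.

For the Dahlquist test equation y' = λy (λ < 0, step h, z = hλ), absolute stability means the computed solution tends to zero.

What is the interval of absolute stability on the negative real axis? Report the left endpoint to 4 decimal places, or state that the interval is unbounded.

Test eqn y'=λy, z=hλ:
  order 1, 1-stage ⇒ R(z)=1+z
  (e.g. R(-1.6)=-0.60000, |R|=0.60000)

Solve |R(x)|<1 on ℝ⁻.
x=-1.6: |R|=0.6000
|R(-2.21)|=1.2100 |R(-1.71)|=0.7100 |R(-1.45)|=0.4500
Bisect:
  x_lo=-2.6836 |R|=1.6836  x_hi=-0.2513 |R|=0.7487
  mid=-1.46744 |R|=0.46744 →hi
  mid=-2.07550 |R|=1.07550 →lo
  mid=-1.77147 |R|=0.77147 →hi
  mid=-1.92348 |R|=0.92348 →hi
  mid=-1.99949 |R|=0.99949 →hi
  mid=-2.03750 |R|=1.03750 →lo
  mid=-2.01849 |R|=1.01849 →lo
  mid=-2.00899 |R|=1.00899 →lo
  ...
  [-2.00009,-1.99994] ⇒ x*=-2.0000
Interval (-2.0000, 0).

(-2.0000, 0).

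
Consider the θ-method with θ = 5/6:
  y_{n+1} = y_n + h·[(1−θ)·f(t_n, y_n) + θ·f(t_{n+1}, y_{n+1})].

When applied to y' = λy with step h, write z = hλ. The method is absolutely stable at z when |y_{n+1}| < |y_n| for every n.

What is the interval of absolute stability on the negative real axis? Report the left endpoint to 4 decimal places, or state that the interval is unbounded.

interval (−∞, 0).

Set f=λy, z=hλ:
  y_{n+1} = y_n + z·[1/6·y_n + 5/6·y_{n+1}] ⇒ (1 − 5/6z)y_{n+1} = (1 + 1/6z)y_n
  so R(z) = (1 + 1/6z)/(1 − 5/6z).

Need |R(x)|<1, x<0.
x=-0.65: |R|=0.5784
x=-2: |R|=0.2500
x=-10: |R|=0.0714
x=-100: |R|=0.1858
θ=5/6≥1/2 ⇒ |1+1/6x|<|1−5/6x| ∀x<0 ⇒ stable on all of ℝ⁻.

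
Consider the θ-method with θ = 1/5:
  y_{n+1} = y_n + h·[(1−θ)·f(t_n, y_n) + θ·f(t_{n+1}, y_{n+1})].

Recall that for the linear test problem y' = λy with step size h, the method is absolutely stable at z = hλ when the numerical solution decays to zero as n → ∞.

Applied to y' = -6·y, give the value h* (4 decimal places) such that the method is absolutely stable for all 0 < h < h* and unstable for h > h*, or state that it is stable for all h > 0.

Test eqn y'=λy, z=hλ:
  y_{n+1} = y_n + z·[4/5·y_n + 1/5·y_{n+1}] ⇒ (1 − 1/5z)y_{n+1} = (1 + 4/5z)y_n
  ⇒ R(z) = (1 + 4/5z)/(1 − 1/5z).

Find x<0 with |R(x)|<1.
x=-1.03: |R|=0.1459
R=−1: 1+4/5x = −1+1/5x ⇒ -3/5x=2 ⇒ x=2/(-3/5)=-3.3333
Confirm numerically:
  x=-3.010: |R|=0.87890 <1
  x=-1.964: |R|=0.41011 <1
  x=-1.707: |R|=0.27255 <1
  x=-3.897: |R|=1.19006 >1
  x=-3.494: |R|=1.05675 >1
So |R|<1 on (-3.3333, 0).

(-3.3333,0); λ=-6 ⇒ h* = (10/3)/6 = 0.5556.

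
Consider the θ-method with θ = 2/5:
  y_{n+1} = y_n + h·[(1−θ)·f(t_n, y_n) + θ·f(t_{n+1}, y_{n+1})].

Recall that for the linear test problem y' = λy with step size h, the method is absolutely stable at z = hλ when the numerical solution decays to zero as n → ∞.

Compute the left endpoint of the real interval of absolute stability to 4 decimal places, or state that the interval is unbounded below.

Test eqn y'=λy, z=hλ:
  y_{n+1} = y_n + z·[3/5·y_n + 2/5·y_{n+1}] ⇒ (1 − 2/5z)y_{n+1} = (1 + 3/5z)y_n
  Hence R(z) = (1 + 3/5z)/(1 − 2/5z).

Solve |R(x)|<1 on ℝ⁻.
x=-1.24: |R|=0.1711
R=−1: 1+3/5x = −1+2/5x ⇒ -1/5x=2 ⇒ x=2/(-1/5)=-10.0000
Confirm numerically:
  x=-8.952: |R|=0.95424 <1
  x=-5.000: |R|=0.66667 <1
  x=-4.257: |R|=0.57503 <1
  x=-4.035: |R|=0.54361 <1
  x=-10.536: |R|=1.02056 >1
  x=-10.493: |R|=1.01897 >1
  x=-10.056: |R|=1.00223 >1
Interval (-10.0000, 0).

left endpoint -10.0000.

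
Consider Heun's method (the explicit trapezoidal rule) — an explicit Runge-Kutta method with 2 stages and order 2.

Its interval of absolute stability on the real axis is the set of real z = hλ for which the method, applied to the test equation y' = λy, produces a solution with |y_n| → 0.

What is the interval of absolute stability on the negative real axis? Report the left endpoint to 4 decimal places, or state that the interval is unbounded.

Test eqn y'=λy, z=hλ:
  order 2, 2-stage ⇒ R(z)=1+z+z^2/2
  (e.g. R(-0.64)=0.56480, |R|=0.56480)

Find x<0 with |R(x)|<1.
x=-0.64: |R|=0.5648
|R(-1.53)|=0.6404 |R(-0.58)|=0.5882 |R(-0.54)|=0.6058
Bisect:
  x_lo=-2.8909 |R|=2.2877  x_hi=-0.1948 |R|=0.8242
  mid=-1.54284 |R|=0.64734 →hi
  mid=-2.21686 |R|=1.24037 →lo
  mid=-1.87985 |R|=0.88707 →hi
  mid=-2.04835 |R|=1.04952 →lo
  mid=-1.96410 |R|=0.96474 →hi
  mid=-2.00623 |R|=1.00625 →lo
  mid=-1.98516 |R|=0.98527 →hi
  mid=-1.99569 |R|=0.99570 →hi
  mid=-2.00096 |R|=1.00096 →lo
  mid=-1.99833 |R|=0.99833 →hi
  ...
  [-2.00014,-1.99997] ⇒ x*=-2.0000
Interval (-2.0000, 0).

(-2.0000, 0).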